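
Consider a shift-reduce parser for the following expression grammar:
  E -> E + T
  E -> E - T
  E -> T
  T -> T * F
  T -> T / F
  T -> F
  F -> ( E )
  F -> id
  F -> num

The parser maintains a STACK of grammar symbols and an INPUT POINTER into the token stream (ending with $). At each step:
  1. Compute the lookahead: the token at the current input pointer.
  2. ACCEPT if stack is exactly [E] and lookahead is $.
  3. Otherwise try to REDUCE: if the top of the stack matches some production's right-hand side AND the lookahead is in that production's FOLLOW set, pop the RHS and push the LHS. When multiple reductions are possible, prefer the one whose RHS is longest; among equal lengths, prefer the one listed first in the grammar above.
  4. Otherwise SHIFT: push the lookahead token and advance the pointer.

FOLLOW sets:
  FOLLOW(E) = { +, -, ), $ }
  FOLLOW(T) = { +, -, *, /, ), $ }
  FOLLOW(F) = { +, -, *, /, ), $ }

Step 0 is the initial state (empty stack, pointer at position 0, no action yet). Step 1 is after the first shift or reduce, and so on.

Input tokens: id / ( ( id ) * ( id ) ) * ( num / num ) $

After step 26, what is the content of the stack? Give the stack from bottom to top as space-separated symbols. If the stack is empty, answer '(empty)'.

Step 1: shift id. Stack=[id] ptr=1 lookahead=/ remaining=[/ ( ( id ) * ( id ) ) * ( num / num ) $]
Step 2: reduce F->id. Stack=[F] ptr=1 lookahead=/ remaining=[/ ( ( id ) * ( id ) ) * ( num / num ) $]
Step 3: reduce T->F. Stack=[T] ptr=1 lookahead=/ remaining=[/ ( ( id ) * ( id ) ) * ( num / num ) $]
Step 4: shift /. Stack=[T /] ptr=2 lookahead=( remaining=[( ( id ) * ( id ) ) * ( num / num ) $]
Step 5: shift (. Stack=[T / (] ptr=3 lookahead=( remaining=[( id ) * ( id ) ) * ( num / num ) $]
Step 6: shift (. Stack=[T / ( (] ptr=4 lookahead=id remaining=[id ) * ( id ) ) * ( num / num ) $]
Step 7: shift id. Stack=[T / ( ( id] ptr=5 lookahead=) remaining=[) * ( id ) ) * ( num / num ) $]
Step 8: reduce F->id. Stack=[T / ( ( F] ptr=5 lookahead=) remaining=[) * ( id ) ) * ( num / num ) $]
Step 9: reduce T->F. Stack=[T / ( ( T] ptr=5 lookahead=) remaining=[) * ( id ) ) * ( num / num ) $]
Step 10: reduce E->T. Stack=[T / ( ( E] ptr=5 lookahead=) remaining=[) * ( id ) ) * ( num / num ) $]
Step 11: shift ). Stack=[T / ( ( E )] ptr=6 lookahead=* remaining=[* ( id ) ) * ( num / num ) $]
Step 12: reduce F->( E ). Stack=[T / ( F] ptr=6 lookahead=* remaining=[* ( id ) ) * ( num / num ) $]
Step 13: reduce T->F. Stack=[T / ( T] ptr=6 lookahead=* remaining=[* ( id ) ) * ( num / num ) $]
Step 14: shift *. Stack=[T / ( T *] ptr=7 lookahead=( remaining=[( id ) ) * ( num / num ) $]
Step 15: shift (. Stack=[T / ( T * (] ptr=8 lookahead=id remaining=[id ) ) * ( num / num ) $]
Step 16: shift id. Stack=[T / ( T * ( id] ptr=9 lookahead=) remaining=[) ) * ( num / num ) $]
Step 17: reduce F->id. Stack=[T / ( T * ( F] ptr=9 lookahead=) remaining=[) ) * ( num / num ) $]
Step 18: reduce T->F. Stack=[T / ( T * ( T] ptr=9 lookahead=) remaining=[) ) * ( num / num ) $]
Step 19: reduce E->T. Stack=[T / ( T * ( E] ptr=9 lookahead=) remaining=[) ) * ( num / num ) $]
Step 20: shift ). Stack=[T / ( T * ( E )] ptr=10 lookahead=) remaining=[) * ( num / num ) $]
Step 21: reduce F->( E ). Stack=[T / ( T * F] ptr=10 lookahead=) remaining=[) * ( num / num ) $]
Step 22: reduce T->T * F. Stack=[T / ( T] ptr=10 lookahead=) remaining=[) * ( num / num ) $]
Step 23: reduce E->T. Stack=[T / ( E] ptr=10 lookahead=) remaining=[) * ( num / num ) $]
Step 24: shift ). Stack=[T / ( E )] ptr=11 lookahead=* remaining=[* ( num / num ) $]
Step 25: reduce F->( E ). Stack=[T / F] ptr=11 lookahead=* remaining=[* ( num / num ) $]
Step 26: reduce T->T / F. Stack=[T] ptr=11 lookahead=* remaining=[* ( num / num ) $]

Answer: T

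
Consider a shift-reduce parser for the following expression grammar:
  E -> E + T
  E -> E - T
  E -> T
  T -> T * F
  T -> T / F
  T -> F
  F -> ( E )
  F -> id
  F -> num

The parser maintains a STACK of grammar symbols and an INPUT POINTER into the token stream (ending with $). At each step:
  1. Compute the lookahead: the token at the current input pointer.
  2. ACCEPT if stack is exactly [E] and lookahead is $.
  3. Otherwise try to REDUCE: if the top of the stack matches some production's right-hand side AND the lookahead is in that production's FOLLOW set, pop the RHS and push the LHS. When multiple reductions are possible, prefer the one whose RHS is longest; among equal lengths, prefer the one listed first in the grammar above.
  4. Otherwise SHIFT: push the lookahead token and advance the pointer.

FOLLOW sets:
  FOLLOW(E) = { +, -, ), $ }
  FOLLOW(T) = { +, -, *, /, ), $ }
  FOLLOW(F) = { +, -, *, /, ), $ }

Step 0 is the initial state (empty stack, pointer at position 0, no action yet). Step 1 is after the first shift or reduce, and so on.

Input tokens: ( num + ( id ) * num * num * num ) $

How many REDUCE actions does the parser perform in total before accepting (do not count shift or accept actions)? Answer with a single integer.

Answer: 18

Derivation:
Step 1: shift (. Stack=[(] ptr=1 lookahead=num remaining=[num + ( id ) * num * num * num ) $]
Step 2: shift num. Stack=[( num] ptr=2 lookahead=+ remaining=[+ ( id ) * num * num * num ) $]
Step 3: reduce F->num. Stack=[( F] ptr=2 lookahead=+ remaining=[+ ( id ) * num * num * num ) $]
Step 4: reduce T->F. Stack=[( T] ptr=2 lookahead=+ remaining=[+ ( id ) * num * num * num ) $]
Step 5: reduce E->T. Stack=[( E] ptr=2 lookahead=+ remaining=[+ ( id ) * num * num * num ) $]
Step 6: shift +. Stack=[( E +] ptr=3 lookahead=( remaining=[( id ) * num * num * num ) $]
Step 7: shift (. Stack=[( E + (] ptr=4 lookahead=id remaining=[id ) * num * num * num ) $]
Step 8: shift id. Stack=[( E + ( id] ptr=5 lookahead=) remaining=[) * num * num * num ) $]
Step 9: reduce F->id. Stack=[( E + ( F] ptr=5 lookahead=) remaining=[) * num * num * num ) $]
Step 10: reduce T->F. Stack=[( E + ( T] ptr=5 lookahead=) remaining=[) * num * num * num ) $]
Step 11: reduce E->T. Stack=[( E + ( E] ptr=5 lookahead=) remaining=[) * num * num * num ) $]
Step 12: shift ). Stack=[( E + ( E )] ptr=6 lookahead=* remaining=[* num * num * num ) $]
Step 13: reduce F->( E ). Stack=[( E + F] ptr=6 lookahead=* remaining=[* num * num * num ) $]
Step 14: reduce T->F. Stack=[( E + T] ptr=6 lookahead=* remaining=[* num * num * num ) $]
Step 15: shift *. Stack=[( E + T *] ptr=7 lookahead=num remaining=[num * num * num ) $]
Step 16: shift num. Stack=[( E + T * num] ptr=8 lookahead=* remaining=[* num * num ) $]
Step 17: reduce F->num. Stack=[( E + T * F] ptr=8 lookahead=* remaining=[* num * num ) $]
Step 18: reduce T->T * F. Stack=[( E + T] ptr=8 lookahead=* remaining=[* num * num ) $]
Step 19: shift *. Stack=[( E + T *] ptr=9 lookahead=num remaining=[num * num ) $]
Step 20: shift num. Stack=[( E + T * num] ptr=10 lookahead=* remaining=[* num ) $]
Step 21: reduce F->num. Stack=[( E + T * F] ptr=10 lookahead=* remaining=[* num ) $]
Step 22: reduce T->T * F. Stack=[( E + T] ptr=10 lookahead=* remaining=[* num ) $]
Step 23: shift *. Stack=[( E + T *] ptr=11 lookahead=num remaining=[num ) $]
Step 24: shift num. Stack=[( E + T * num] ptr=12 lookahead=) remaining=[) $]
Step 25: reduce F->num. Stack=[( E + T * F] ptr=12 lookahead=) remaining=[) $]
Step 26: reduce T->T * F. Stack=[( E + T] ptr=12 lookahead=) remaining=[) $]
Step 27: reduce E->E + T. Stack=[( E] ptr=12 lookahead=) remaining=[) $]
Step 28: shift ). Stack=[( E )] ptr=13 lookahead=$ remaining=[$]
Step 29: reduce F->( E ). Stack=[F] ptr=13 lookahead=$ remaining=[$]
Step 30: reduce T->F. Stack=[T] ptr=13 lookahead=$ remaining=[$]
Step 31: reduce E->T. Stack=[E] ptr=13 lookahead=$ remaining=[$]
Step 32: accept. Stack=[E] ptr=13 lookahead=$ remaining=[$]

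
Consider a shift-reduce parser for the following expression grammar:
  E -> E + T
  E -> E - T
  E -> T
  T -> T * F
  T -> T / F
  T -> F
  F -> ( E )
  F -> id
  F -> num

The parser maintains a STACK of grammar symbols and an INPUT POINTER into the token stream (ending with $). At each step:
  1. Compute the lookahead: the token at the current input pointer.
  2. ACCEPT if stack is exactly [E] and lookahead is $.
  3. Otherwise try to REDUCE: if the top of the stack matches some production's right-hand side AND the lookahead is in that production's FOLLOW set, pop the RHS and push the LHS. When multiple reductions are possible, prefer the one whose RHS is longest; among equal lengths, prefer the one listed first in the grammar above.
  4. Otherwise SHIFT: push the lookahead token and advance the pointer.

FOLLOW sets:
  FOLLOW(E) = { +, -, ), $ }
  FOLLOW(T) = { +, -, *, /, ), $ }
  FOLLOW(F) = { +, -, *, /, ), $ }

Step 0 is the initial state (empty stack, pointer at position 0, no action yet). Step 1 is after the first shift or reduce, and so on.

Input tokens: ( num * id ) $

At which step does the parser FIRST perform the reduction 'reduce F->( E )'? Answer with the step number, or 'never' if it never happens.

Answer: 11

Derivation:
Step 1: shift (. Stack=[(] ptr=1 lookahead=num remaining=[num * id ) $]
Step 2: shift num. Stack=[( num] ptr=2 lookahead=* remaining=[* id ) $]
Step 3: reduce F->num. Stack=[( F] ptr=2 lookahead=* remaining=[* id ) $]
Step 4: reduce T->F. Stack=[( T] ptr=2 lookahead=* remaining=[* id ) $]
Step 5: shift *. Stack=[( T *] ptr=3 lookahead=id remaining=[id ) $]
Step 6: shift id. Stack=[( T * id] ptr=4 lookahead=) remaining=[) $]
Step 7: reduce F->id. Stack=[( T * F] ptr=4 lookahead=) remaining=[) $]
Step 8: reduce T->T * F. Stack=[( T] ptr=4 lookahead=) remaining=[) $]
Step 9: reduce E->T. Stack=[( E] ptr=4 lookahead=) remaining=[) $]
Step 10: shift ). Stack=[( E )] ptr=5 lookahead=$ remaining=[$]
Step 11: reduce F->( E ). Stack=[F] ptr=5 lookahead=$ remaining=[$]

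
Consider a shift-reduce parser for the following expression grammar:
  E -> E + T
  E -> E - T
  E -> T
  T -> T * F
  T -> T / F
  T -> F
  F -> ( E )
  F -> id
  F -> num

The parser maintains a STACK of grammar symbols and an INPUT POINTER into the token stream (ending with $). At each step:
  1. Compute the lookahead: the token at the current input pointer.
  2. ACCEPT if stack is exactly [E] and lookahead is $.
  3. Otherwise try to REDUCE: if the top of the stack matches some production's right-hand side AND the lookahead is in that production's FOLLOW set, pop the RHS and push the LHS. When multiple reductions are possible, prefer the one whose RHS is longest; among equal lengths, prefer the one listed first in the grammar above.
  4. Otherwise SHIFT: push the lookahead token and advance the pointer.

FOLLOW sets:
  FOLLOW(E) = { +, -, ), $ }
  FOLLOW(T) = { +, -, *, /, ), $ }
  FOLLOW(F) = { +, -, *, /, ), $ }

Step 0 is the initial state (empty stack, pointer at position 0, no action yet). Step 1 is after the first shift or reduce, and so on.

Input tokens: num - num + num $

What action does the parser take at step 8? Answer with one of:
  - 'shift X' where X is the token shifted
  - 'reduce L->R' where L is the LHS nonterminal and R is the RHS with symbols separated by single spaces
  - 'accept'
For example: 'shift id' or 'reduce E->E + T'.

Step 1: shift num. Stack=[num] ptr=1 lookahead=- remaining=[- num + num $]
Step 2: reduce F->num. Stack=[F] ptr=1 lookahead=- remaining=[- num + num $]
Step 3: reduce T->F. Stack=[T] ptr=1 lookahead=- remaining=[- num + num $]
Step 4: reduce E->T. Stack=[E] ptr=1 lookahead=- remaining=[- num + num $]
Step 5: shift -. Stack=[E -] ptr=2 lookahead=num remaining=[num + num $]
Step 6: shift num. Stack=[E - num] ptr=3 lookahead=+ remaining=[+ num $]
Step 7: reduce F->num. Stack=[E - F] ptr=3 lookahead=+ remaining=[+ num $]
Step 8: reduce T->F. Stack=[E - T] ptr=3 lookahead=+ remaining=[+ num $]

Answer: reduce T->F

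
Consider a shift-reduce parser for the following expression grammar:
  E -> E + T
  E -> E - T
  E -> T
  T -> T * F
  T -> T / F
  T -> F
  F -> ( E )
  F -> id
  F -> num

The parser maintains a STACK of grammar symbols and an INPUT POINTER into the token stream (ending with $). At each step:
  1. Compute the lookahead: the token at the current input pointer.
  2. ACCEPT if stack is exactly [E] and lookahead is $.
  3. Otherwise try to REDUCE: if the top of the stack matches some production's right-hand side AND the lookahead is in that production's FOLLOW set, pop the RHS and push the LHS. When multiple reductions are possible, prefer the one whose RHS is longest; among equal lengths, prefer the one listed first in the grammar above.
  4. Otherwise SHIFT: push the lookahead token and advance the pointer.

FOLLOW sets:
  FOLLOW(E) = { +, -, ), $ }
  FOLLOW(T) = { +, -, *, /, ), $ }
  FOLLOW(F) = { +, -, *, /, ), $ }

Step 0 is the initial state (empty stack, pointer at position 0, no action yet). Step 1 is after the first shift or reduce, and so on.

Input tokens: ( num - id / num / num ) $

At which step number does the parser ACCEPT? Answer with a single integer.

Answer: 23

Derivation:
Step 1: shift (. Stack=[(] ptr=1 lookahead=num remaining=[num - id / num / num ) $]
Step 2: shift num. Stack=[( num] ptr=2 lookahead=- remaining=[- id / num / num ) $]
Step 3: reduce F->num. Stack=[( F] ptr=2 lookahead=- remaining=[- id / num / num ) $]
Step 4: reduce T->F. Stack=[( T] ptr=2 lookahead=- remaining=[- id / num / num ) $]
Step 5: reduce E->T. Stack=[( E] ptr=2 lookahead=- remaining=[- id / num / num ) $]
Step 6: shift -. Stack=[( E -] ptr=3 lookahead=id remaining=[id / num / num ) $]
Step 7: shift id. Stack=[( E - id] ptr=4 lookahead=/ remaining=[/ num / num ) $]
Step 8: reduce F->id. Stack=[( E - F] ptr=4 lookahead=/ remaining=[/ num / num ) $]
Step 9: reduce T->F. Stack=[( E - T] ptr=4 lookahead=/ remaining=[/ num / num ) $]
Step 10: shift /. Stack=[( E - T /] ptr=5 lookahead=num remaining=[num / num ) $]
Step 11: shift num. Stack=[( E - T / num] ptr=6 lookahead=/ remaining=[/ num ) $]
Step 12: reduce F->num. Stack=[( E - T / F] ptr=6 lookahead=/ remaining=[/ num ) $]
Step 13: reduce T->T / F. Stack=[( E - T] ptr=6 lookahead=/ remaining=[/ num ) $]
Step 14: shift /. Stack=[( E - T /] ptr=7 lookahead=num remaining=[num ) $]
Step 15: shift num. Stack=[( E - T / num] ptr=8 lookahead=) remaining=[) $]
Step 16: reduce F->num. Stack=[( E - T / F] ptr=8 lookahead=) remaining=[) $]
Step 17: reduce T->T / F. Stack=[( E - T] ptr=8 lookahead=) remaining=[) $]
Step 18: reduce E->E - T. Stack=[( E] ptr=8 lookahead=) remaining=[) $]
Step 19: shift ). Stack=[( E )] ptr=9 lookahead=$ remaining=[$]
Step 20: reduce F->( E ). Stack=[F] ptr=9 lookahead=$ remaining=[$]
Step 21: reduce T->F. Stack=[T] ptr=9 lookahead=$ remaining=[$]
Step 22: reduce E->T. Stack=[E] ptr=9 lookahead=$ remaining=[$]
Step 23: accept. Stack=[E] ptr=9 lookahead=$ remaining=[$]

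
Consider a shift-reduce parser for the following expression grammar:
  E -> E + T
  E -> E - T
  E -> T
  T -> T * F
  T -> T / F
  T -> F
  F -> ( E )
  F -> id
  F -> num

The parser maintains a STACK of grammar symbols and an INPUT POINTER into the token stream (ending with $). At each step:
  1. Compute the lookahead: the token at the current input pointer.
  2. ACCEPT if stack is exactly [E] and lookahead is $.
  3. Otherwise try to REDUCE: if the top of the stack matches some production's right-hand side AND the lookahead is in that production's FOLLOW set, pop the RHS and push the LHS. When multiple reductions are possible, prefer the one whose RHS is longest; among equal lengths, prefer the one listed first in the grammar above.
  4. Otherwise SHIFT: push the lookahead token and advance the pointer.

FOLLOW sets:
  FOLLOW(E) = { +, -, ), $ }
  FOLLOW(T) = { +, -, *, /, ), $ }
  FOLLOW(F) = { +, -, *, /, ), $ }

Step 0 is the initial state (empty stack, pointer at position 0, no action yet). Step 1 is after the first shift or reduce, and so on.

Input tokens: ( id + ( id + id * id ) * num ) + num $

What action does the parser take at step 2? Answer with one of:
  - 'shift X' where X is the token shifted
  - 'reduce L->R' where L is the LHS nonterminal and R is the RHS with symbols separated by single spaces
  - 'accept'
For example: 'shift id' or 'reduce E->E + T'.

Step 1: shift (. Stack=[(] ptr=1 lookahead=id remaining=[id + ( id + id * id ) * num ) + num $]
Step 2: shift id. Stack=[( id] ptr=2 lookahead=+ remaining=[+ ( id + id * id ) * num ) + num $]

Answer: shift id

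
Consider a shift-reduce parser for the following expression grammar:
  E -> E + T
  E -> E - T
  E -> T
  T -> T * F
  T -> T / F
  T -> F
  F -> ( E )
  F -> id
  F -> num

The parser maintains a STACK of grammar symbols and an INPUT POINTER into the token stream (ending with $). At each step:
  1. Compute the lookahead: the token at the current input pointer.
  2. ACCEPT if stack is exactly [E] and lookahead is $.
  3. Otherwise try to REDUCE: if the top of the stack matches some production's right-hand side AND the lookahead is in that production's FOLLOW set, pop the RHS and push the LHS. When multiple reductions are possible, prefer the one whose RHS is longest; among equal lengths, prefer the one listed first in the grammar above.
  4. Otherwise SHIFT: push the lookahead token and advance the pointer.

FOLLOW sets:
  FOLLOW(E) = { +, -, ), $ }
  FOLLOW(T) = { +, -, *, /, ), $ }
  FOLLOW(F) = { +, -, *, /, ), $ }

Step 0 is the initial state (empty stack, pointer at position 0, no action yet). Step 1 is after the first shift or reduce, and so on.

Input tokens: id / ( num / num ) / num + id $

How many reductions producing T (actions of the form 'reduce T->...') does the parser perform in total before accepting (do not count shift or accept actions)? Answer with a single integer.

Step 1: shift id. Stack=[id] ptr=1 lookahead=/ remaining=[/ ( num / num ) / num + id $]
Step 2: reduce F->id. Stack=[F] ptr=1 lookahead=/ remaining=[/ ( num / num ) / num + id $]
Step 3: reduce T->F. Stack=[T] ptr=1 lookahead=/ remaining=[/ ( num / num ) / num + id $]
Step 4: shift /. Stack=[T /] ptr=2 lookahead=( remaining=[( num / num ) / num + id $]
Step 5: shift (. Stack=[T / (] ptr=3 lookahead=num remaining=[num / num ) / num + id $]
Step 6: shift num. Stack=[T / ( num] ptr=4 lookahead=/ remaining=[/ num ) / num + id $]
Step 7: reduce F->num. Stack=[T / ( F] ptr=4 lookahead=/ remaining=[/ num ) / num + id $]
Step 8: reduce T->F. Stack=[T / ( T] ptr=4 lookahead=/ remaining=[/ num ) / num + id $]
Step 9: shift /. Stack=[T / ( T /] ptr=5 lookahead=num remaining=[num ) / num + id $]
Step 10: shift num. Stack=[T / ( T / num] ptr=6 lookahead=) remaining=[) / num + id $]
Step 11: reduce F->num. Stack=[T / ( T / F] ptr=6 lookahead=) remaining=[) / num + id $]
Step 12: reduce T->T / F. Stack=[T / ( T] ptr=6 lookahead=) remaining=[) / num + id $]
Step 13: reduce E->T. Stack=[T / ( E] ptr=6 lookahead=) remaining=[) / num + id $]
Step 14: shift ). Stack=[T / ( E )] ptr=7 lookahead=/ remaining=[/ num + id $]
Step 15: reduce F->( E ). Stack=[T / F] ptr=7 lookahead=/ remaining=[/ num + id $]
Step 16: reduce T->T / F. Stack=[T] ptr=7 lookahead=/ remaining=[/ num + id $]
Step 17: shift /. Stack=[T /] ptr=8 lookahead=num remaining=[num + id $]
Step 18: shift num. Stack=[T / num] ptr=9 lookahead=+ remaining=[+ id $]
Step 19: reduce F->num. Stack=[T / F] ptr=9 lookahead=+ remaining=[+ id $]
Step 20: reduce T->T / F. Stack=[T] ptr=9 lookahead=+ remaining=[+ id $]
Step 21: reduce E->T. Stack=[E] ptr=9 lookahead=+ remaining=[+ id $]
Step 22: shift +. Stack=[E +] ptr=10 lookahead=id remaining=[id $]
Step 23: shift id. Stack=[E + id] ptr=11 lookahead=$ remaining=[$]
Step 24: reduce F->id. Stack=[E + F] ptr=11 lookahead=$ remaining=[$]
Step 25: reduce T->F. Stack=[E + T] ptr=11 lookahead=$ remaining=[$]
Step 26: reduce E->E + T. Stack=[E] ptr=11 lookahead=$ remaining=[$]
Step 27: accept. Stack=[E] ptr=11 lookahead=$ remaining=[$]

Answer: 6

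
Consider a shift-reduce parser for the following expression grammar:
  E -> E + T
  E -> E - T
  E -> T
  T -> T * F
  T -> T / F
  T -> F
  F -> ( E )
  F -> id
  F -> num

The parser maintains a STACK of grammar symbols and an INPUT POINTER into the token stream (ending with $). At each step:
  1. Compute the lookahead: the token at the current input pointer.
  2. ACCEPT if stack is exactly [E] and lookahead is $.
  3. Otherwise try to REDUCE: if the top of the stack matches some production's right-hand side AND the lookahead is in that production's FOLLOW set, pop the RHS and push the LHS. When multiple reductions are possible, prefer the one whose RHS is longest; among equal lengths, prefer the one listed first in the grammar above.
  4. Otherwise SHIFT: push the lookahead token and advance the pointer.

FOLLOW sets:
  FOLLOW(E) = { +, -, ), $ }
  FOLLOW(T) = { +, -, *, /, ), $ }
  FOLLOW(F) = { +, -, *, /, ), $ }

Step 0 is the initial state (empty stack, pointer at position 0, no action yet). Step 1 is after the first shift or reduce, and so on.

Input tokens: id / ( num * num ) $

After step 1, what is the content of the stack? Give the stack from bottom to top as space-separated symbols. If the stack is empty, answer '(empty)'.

Step 1: shift id. Stack=[id] ptr=1 lookahead=/ remaining=[/ ( num * num ) $]

Answer: id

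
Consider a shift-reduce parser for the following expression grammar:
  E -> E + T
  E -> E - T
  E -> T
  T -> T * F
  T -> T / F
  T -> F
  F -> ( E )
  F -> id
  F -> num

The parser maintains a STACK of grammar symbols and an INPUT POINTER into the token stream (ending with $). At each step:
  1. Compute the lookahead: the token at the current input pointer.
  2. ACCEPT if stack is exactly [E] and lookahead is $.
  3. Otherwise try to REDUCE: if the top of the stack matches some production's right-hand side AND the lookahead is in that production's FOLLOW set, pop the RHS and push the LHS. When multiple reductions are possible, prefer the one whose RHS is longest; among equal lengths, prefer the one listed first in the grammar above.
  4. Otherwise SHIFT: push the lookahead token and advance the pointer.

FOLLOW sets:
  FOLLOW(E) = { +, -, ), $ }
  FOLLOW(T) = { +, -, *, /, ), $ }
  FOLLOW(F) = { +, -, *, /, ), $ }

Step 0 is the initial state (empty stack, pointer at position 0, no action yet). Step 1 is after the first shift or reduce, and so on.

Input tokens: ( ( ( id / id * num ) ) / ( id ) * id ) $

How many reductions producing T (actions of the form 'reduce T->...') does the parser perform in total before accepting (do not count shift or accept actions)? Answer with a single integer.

Answer: 9

Derivation:
Step 1: shift (. Stack=[(] ptr=1 lookahead=( remaining=[( ( id / id * num ) ) / ( id ) * id ) $]
Step 2: shift (. Stack=[( (] ptr=2 lookahead=( remaining=[( id / id * num ) ) / ( id ) * id ) $]
Step 3: shift (. Stack=[( ( (] ptr=3 lookahead=id remaining=[id / id * num ) ) / ( id ) * id ) $]
Step 4: shift id. Stack=[( ( ( id] ptr=4 lookahead=/ remaining=[/ id * num ) ) / ( id ) * id ) $]
Step 5: reduce F->id. Stack=[( ( ( F] ptr=4 lookahead=/ remaining=[/ id * num ) ) / ( id ) * id ) $]
Step 6: reduce T->F. Stack=[( ( ( T] ptr=4 lookahead=/ remaining=[/ id * num ) ) / ( id ) * id ) $]
Step 7: shift /. Stack=[( ( ( T /] ptr=5 lookahead=id remaining=[id * num ) ) / ( id ) * id ) $]
Step 8: shift id. Stack=[( ( ( T / id] ptr=6 lookahead=* remaining=[* num ) ) / ( id ) * id ) $]
Step 9: reduce F->id. Stack=[( ( ( T / F] ptr=6 lookahead=* remaining=[* num ) ) / ( id ) * id ) $]
Step 10: reduce T->T / F. Stack=[( ( ( T] ptr=6 lookahead=* remaining=[* num ) ) / ( id ) * id ) $]
Step 11: shift *. Stack=[( ( ( T *] ptr=7 lookahead=num remaining=[num ) ) / ( id ) * id ) $]
Step 12: shift num. Stack=[( ( ( T * num] ptr=8 lookahead=) remaining=[) ) / ( id ) * id ) $]
Step 13: reduce F->num. Stack=[( ( ( T * F] ptr=8 lookahead=) remaining=[) ) / ( id ) * id ) $]
Step 14: reduce T->T * F. Stack=[( ( ( T] ptr=8 lookahead=) remaining=[) ) / ( id ) * id ) $]
Step 15: reduce E->T. Stack=[( ( ( E] ptr=8 lookahead=) remaining=[) ) / ( id ) * id ) $]
Step 16: shift ). Stack=[( ( ( E )] ptr=9 lookahead=) remaining=[) / ( id ) * id ) $]
Step 17: reduce F->( E ). Stack=[( ( F] ptr=9 lookahead=) remaining=[) / ( id ) * id ) $]
Step 18: reduce T->F. Stack=[( ( T] ptr=9 lookahead=) remaining=[) / ( id ) * id ) $]
Step 19: reduce E->T. Stack=[( ( E] ptr=9 lookahead=) remaining=[) / ( id ) * id ) $]
Step 20: shift ). Stack=[( ( E )] ptr=10 lookahead=/ remaining=[/ ( id ) * id ) $]
Step 21: reduce F->( E ). Stack=[( F] ptr=10 lookahead=/ remaining=[/ ( id ) * id ) $]
Step 22: reduce T->F. Stack=[( T] ptr=10 lookahead=/ remaining=[/ ( id ) * id ) $]
Step 23: shift /. Stack=[( T /] ptr=11 lookahead=( remaining=[( id ) * id ) $]
Step 24: shift (. Stack=[( T / (] ptr=12 lookahead=id remaining=[id ) * id ) $]
Step 25: shift id. Stack=[( T / ( id] ptr=13 lookahead=) remaining=[) * id ) $]
Step 26: reduce F->id. Stack=[( T / ( F] ptr=13 lookahead=) remaining=[) * id ) $]
Step 27: reduce T->F. Stack=[( T / ( T] ptr=13 lookahead=) remaining=[) * id ) $]
Step 28: reduce E->T. Stack=[( T / ( E] ptr=13 lookahead=) remaining=[) * id ) $]
Step 29: shift ). Stack=[( T / ( E )] ptr=14 lookahead=* remaining=[* id ) $]
Step 30: reduce F->( E ). Stack=[( T / F] ptr=14 lookahead=* remaining=[* id ) $]
Step 31: reduce T->T / F. Stack=[( T] ptr=14 lookahead=* remaining=[* id ) $]
Step 32: shift *. Stack=[( T *] ptr=15 lookahead=id remaining=[id ) $]
Step 33: shift id. Stack=[( T * id] ptr=16 lookahead=) remaining=[) $]
Step 34: reduce F->id. Stack=[( T * F] ptr=16 lookahead=) remaining=[) $]
Step 35: reduce T->T * F. Stack=[( T] ptr=16 lookahead=) remaining=[) $]
Step 36: reduce E->T. Stack=[( E] ptr=16 lookahead=) remaining=[) $]
Step 37: shift ). Stack=[( E )] ptr=17 lookahead=$ remaining=[$]
Step 38: reduce F->( E ). Stack=[F] ptr=17 lookahead=$ remaining=[$]
Step 39: reduce T->F. Stack=[T] ptr=17 lookahead=$ remaining=[$]
Step 40: reduce E->T. Stack=[E] ptr=17 lookahead=$ remaining=[$]
Step 41: accept. Stack=[E] ptr=17 lookahead=$ remaining=[$]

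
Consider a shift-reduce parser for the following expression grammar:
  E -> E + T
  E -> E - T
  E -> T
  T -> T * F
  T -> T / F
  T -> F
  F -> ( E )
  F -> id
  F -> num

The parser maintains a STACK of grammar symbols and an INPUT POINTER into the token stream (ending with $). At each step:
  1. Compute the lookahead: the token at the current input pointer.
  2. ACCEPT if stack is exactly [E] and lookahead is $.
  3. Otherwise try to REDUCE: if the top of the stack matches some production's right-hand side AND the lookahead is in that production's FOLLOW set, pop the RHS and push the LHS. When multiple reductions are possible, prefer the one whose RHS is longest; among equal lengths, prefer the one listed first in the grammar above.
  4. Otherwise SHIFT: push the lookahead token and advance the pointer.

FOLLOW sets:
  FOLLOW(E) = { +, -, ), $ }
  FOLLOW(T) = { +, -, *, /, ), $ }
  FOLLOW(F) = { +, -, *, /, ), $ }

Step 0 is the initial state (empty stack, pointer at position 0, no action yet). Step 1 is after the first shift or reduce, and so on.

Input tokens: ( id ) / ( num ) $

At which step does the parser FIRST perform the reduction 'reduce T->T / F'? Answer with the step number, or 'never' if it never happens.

Answer: 17

Derivation:
Step 1: shift (. Stack=[(] ptr=1 lookahead=id remaining=[id ) / ( num ) $]
Step 2: shift id. Stack=[( id] ptr=2 lookahead=) remaining=[) / ( num ) $]
Step 3: reduce F->id. Stack=[( F] ptr=2 lookahead=) remaining=[) / ( num ) $]
Step 4: reduce T->F. Stack=[( T] ptr=2 lookahead=) remaining=[) / ( num ) $]
Step 5: reduce E->T. Stack=[( E] ptr=2 lookahead=) remaining=[) / ( num ) $]
Step 6: shift ). Stack=[( E )] ptr=3 lookahead=/ remaining=[/ ( num ) $]
Step 7: reduce F->( E ). Stack=[F] ptr=3 lookahead=/ remaining=[/ ( num ) $]
Step 8: reduce T->F. Stack=[T] ptr=3 lookahead=/ remaining=[/ ( num ) $]
Step 9: shift /. Stack=[T /] ptr=4 lookahead=( remaining=[( num ) $]
Step 10: shift (. Stack=[T / (] ptr=5 lookahead=num remaining=[num ) $]
Step 11: shift num. Stack=[T / ( num] ptr=6 lookahead=) remaining=[) $]
Step 12: reduce F->num. Stack=[T / ( F] ptr=6 lookahead=) remaining=[) $]
Step 13: reduce T->F. Stack=[T / ( T] ptr=6 lookahead=) remaining=[) $]
Step 14: reduce E->T. Stack=[T / ( E] ptr=6 lookahead=) remaining=[) $]
Step 15: shift ). Stack=[T / ( E )] ptr=7 lookahead=$ remaining=[$]
Step 16: reduce F->( E ). Stack=[T / F] ptr=7 lookahead=$ remaining=[$]
Step 17: reduce T->T / F. Stack=[T] ptr=7 lookahead=$ remaining=[$]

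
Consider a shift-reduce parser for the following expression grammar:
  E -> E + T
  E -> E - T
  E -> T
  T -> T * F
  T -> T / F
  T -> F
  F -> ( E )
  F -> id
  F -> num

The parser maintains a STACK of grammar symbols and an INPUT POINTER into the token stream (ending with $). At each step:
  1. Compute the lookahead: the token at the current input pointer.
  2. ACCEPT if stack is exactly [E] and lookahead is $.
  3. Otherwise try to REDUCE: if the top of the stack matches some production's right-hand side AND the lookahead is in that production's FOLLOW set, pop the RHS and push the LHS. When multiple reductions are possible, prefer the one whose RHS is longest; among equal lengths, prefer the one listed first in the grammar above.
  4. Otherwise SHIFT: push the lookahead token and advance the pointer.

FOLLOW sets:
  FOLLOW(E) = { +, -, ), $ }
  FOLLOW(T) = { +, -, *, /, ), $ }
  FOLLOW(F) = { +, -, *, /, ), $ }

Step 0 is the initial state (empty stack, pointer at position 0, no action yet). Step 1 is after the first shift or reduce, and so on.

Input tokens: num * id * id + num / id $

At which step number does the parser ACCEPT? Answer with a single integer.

Step 1: shift num. Stack=[num] ptr=1 lookahead=* remaining=[* id * id + num / id $]
Step 2: reduce F->num. Stack=[F] ptr=1 lookahead=* remaining=[* id * id + num / id $]
Step 3: reduce T->F. Stack=[T] ptr=1 lookahead=* remaining=[* id * id + num / id $]
Step 4: shift *. Stack=[T *] ptr=2 lookahead=id remaining=[id * id + num / id $]
Step 5: shift id. Stack=[T * id] ptr=3 lookahead=* remaining=[* id + num / id $]
Step 6: reduce F->id. Stack=[T * F] ptr=3 lookahead=* remaining=[* id + num / id $]
Step 7: reduce T->T * F. Stack=[T] ptr=3 lookahead=* remaining=[* id + num / id $]
Step 8: shift *. Stack=[T *] ptr=4 lookahead=id remaining=[id + num / id $]
Step 9: shift id. Stack=[T * id] ptr=5 lookahead=+ remaining=[+ num / id $]
Step 10: reduce F->id. Stack=[T * F] ptr=5 lookahead=+ remaining=[+ num / id $]
Step 11: reduce T->T * F. Stack=[T] ptr=5 lookahead=+ remaining=[+ num / id $]
Step 12: reduce E->T. Stack=[E] ptr=5 lookahead=+ remaining=[+ num / id $]
Step 13: shift +. Stack=[E +] ptr=6 lookahead=num remaining=[num / id $]
Step 14: shift num. Stack=[E + num] ptr=7 lookahead=/ remaining=[/ id $]
Step 15: reduce F->num. Stack=[E + F] ptr=7 lookahead=/ remaining=[/ id $]
Step 16: reduce T->F. Stack=[E + T] ptr=7 lookahead=/ remaining=[/ id $]
Step 17: shift /. Stack=[E + T /] ptr=8 lookahead=id remaining=[id $]
Step 18: shift id. Stack=[E + T / id] ptr=9 lookahead=$ remaining=[$]
Step 19: reduce F->id. Stack=[E + T / F] ptr=9 lookahead=$ remaining=[$]
Step 20: reduce T->T / F. Stack=[E + T] ptr=9 lookahead=$ remaining=[$]
Step 21: reduce E->E + T. Stack=[E] ptr=9 lookahead=$ remaining=[$]
Step 22: accept. Stack=[E] ptr=9 lookahead=$ remaining=[$]

Answer: 22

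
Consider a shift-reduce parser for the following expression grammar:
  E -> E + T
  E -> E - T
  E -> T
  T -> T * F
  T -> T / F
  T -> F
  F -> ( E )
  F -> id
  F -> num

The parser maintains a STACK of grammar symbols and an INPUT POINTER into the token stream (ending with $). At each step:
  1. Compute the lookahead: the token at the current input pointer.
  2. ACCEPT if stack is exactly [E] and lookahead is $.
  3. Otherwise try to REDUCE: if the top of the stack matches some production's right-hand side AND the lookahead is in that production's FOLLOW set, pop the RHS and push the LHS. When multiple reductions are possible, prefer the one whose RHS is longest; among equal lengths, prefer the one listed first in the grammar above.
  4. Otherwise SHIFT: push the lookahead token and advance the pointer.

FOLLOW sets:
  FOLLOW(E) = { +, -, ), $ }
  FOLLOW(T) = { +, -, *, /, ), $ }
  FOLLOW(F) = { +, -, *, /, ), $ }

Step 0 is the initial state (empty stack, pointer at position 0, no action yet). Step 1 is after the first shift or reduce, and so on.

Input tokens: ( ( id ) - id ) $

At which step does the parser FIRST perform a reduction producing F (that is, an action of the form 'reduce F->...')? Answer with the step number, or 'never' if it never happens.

Step 1: shift (. Stack=[(] ptr=1 lookahead=( remaining=[( id ) - id ) $]
Step 2: shift (. Stack=[( (] ptr=2 lookahead=id remaining=[id ) - id ) $]
Step 3: shift id. Stack=[( ( id] ptr=3 lookahead=) remaining=[) - id ) $]
Step 4: reduce F->id. Stack=[( ( F] ptr=3 lookahead=) remaining=[) - id ) $]

Answer: 4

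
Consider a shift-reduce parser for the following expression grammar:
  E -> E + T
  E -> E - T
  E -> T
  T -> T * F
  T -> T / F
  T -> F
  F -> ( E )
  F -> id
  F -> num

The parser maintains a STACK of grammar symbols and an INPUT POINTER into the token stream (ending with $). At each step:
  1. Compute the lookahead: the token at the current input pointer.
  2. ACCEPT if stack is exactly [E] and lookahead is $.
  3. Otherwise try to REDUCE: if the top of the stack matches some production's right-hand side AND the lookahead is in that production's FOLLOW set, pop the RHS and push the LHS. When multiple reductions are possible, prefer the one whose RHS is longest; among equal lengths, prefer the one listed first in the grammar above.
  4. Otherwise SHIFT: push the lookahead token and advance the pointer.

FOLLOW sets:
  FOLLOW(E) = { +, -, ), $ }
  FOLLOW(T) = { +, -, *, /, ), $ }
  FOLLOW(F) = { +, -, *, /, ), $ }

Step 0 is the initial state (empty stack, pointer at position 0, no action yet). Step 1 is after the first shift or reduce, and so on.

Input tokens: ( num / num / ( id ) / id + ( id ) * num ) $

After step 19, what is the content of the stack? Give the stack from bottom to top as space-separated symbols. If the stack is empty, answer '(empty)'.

Answer: ( T / id

Derivation:
Step 1: shift (. Stack=[(] ptr=1 lookahead=num remaining=[num / num / ( id ) / id + ( id ) * num ) $]
Step 2: shift num. Stack=[( num] ptr=2 lookahead=/ remaining=[/ num / ( id ) / id + ( id ) * num ) $]
Step 3: reduce F->num. Stack=[( F] ptr=2 lookahead=/ remaining=[/ num / ( id ) / id + ( id ) * num ) $]
Step 4: reduce T->F. Stack=[( T] ptr=2 lookahead=/ remaining=[/ num / ( id ) / id + ( id ) * num ) $]
Step 5: shift /. Stack=[( T /] ptr=3 lookahead=num remaining=[num / ( id ) / id + ( id ) * num ) $]
Step 6: shift num. Stack=[( T / num] ptr=4 lookahead=/ remaining=[/ ( id ) / id + ( id ) * num ) $]
Step 7: reduce F->num. Stack=[( T / F] ptr=4 lookahead=/ remaining=[/ ( id ) / id + ( id ) * num ) $]
Step 8: reduce T->T / F. Stack=[( T] ptr=4 lookahead=/ remaining=[/ ( id ) / id + ( id ) * num ) $]
Step 9: shift /. Stack=[( T /] ptr=5 lookahead=( remaining=[( id ) / id + ( id ) * num ) $]
Step 10: shift (. Stack=[( T / (] ptr=6 lookahead=id remaining=[id ) / id + ( id ) * num ) $]
Step 11: shift id. Stack=[( T / ( id] ptr=7 lookahead=) remaining=[) / id + ( id ) * num ) $]
Step 12: reduce F->id. Stack=[( T / ( F] ptr=7 lookahead=) remaining=[) / id + ( id ) * num ) $]
Step 13: reduce T->F. Stack=[( T / ( T] ptr=7 lookahead=) remaining=[) / id + ( id ) * num ) $]
Step 14: reduce E->T. Stack=[( T / ( E] ptr=7 lookahead=) remaining=[) / id + ( id ) * num ) $]
Step 15: shift ). Stack=[( T / ( E )] ptr=8 lookahead=/ remaining=[/ id + ( id ) * num ) $]
Step 16: reduce F->( E ). Stack=[( T / F] ptr=8 lookahead=/ remaining=[/ id + ( id ) * num ) $]
Step 17: reduce T->T / F. Stack=[( T] ptr=8 lookahead=/ remaining=[/ id + ( id ) * num ) $]
Step 18: shift /. Stack=[( T /] ptr=9 lookahead=id remaining=[id + ( id ) * num ) $]
Step 19: shift id. Stack=[( T / id] ptr=10 lookahead=+ remaining=[+ ( id ) * num ) $]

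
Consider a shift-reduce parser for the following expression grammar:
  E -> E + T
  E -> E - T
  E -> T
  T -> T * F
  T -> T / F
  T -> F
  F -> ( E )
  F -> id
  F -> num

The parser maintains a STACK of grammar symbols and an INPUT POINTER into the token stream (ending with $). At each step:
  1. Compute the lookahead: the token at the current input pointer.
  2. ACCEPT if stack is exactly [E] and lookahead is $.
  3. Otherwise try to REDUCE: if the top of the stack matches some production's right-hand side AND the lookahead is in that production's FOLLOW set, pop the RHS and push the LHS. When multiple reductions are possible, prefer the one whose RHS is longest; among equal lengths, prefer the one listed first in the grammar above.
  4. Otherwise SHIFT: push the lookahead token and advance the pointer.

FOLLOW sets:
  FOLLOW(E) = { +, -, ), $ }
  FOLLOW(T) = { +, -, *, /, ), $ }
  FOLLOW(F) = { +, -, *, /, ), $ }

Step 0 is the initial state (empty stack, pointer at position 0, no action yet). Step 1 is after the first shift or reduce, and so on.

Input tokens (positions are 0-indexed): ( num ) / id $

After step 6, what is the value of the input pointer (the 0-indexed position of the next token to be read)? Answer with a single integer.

Step 1: shift (. Stack=[(] ptr=1 lookahead=num remaining=[num ) / id $]
Step 2: shift num. Stack=[( num] ptr=2 lookahead=) remaining=[) / id $]
Step 3: reduce F->num. Stack=[( F] ptr=2 lookahead=) remaining=[) / id $]
Step 4: reduce T->F. Stack=[( T] ptr=2 lookahead=) remaining=[) / id $]
Step 5: reduce E->T. Stack=[( E] ptr=2 lookahead=) remaining=[) / id $]
Step 6: shift ). Stack=[( E )] ptr=3 lookahead=/ remaining=[/ id $]

Answer: 3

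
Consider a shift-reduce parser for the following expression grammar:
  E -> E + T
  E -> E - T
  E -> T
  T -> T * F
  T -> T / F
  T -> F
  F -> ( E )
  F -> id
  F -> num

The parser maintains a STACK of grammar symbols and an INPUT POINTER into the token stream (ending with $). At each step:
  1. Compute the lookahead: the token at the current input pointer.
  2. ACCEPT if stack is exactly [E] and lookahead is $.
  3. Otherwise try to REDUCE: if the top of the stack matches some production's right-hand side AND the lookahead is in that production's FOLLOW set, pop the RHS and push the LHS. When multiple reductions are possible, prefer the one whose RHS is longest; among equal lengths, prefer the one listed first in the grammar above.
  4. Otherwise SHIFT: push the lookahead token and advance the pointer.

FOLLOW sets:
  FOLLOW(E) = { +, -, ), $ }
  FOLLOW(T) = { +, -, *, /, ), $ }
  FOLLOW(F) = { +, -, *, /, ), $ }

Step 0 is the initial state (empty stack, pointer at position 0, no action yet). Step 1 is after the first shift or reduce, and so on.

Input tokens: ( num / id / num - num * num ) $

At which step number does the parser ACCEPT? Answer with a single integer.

Answer: 27

Derivation:
Step 1: shift (. Stack=[(] ptr=1 lookahead=num remaining=[num / id / num - num * num ) $]
Step 2: shift num. Stack=[( num] ptr=2 lookahead=/ remaining=[/ id / num - num * num ) $]
Step 3: reduce F->num. Stack=[( F] ptr=2 lookahead=/ remaining=[/ id / num - num * num ) $]
Step 4: reduce T->F. Stack=[( T] ptr=2 lookahead=/ remaining=[/ id / num - num * num ) $]
Step 5: shift /. Stack=[( T /] ptr=3 lookahead=id remaining=[id / num - num * num ) $]
Step 6: shift id. Stack=[( T / id] ptr=4 lookahead=/ remaining=[/ num - num * num ) $]
Step 7: reduce F->id. Stack=[( T / F] ptr=4 lookahead=/ remaining=[/ num - num * num ) $]
Step 8: reduce T->T / F. Stack=[( T] ptr=4 lookahead=/ remaining=[/ num - num * num ) $]
Step 9: shift /. Stack=[( T /] ptr=5 lookahead=num remaining=[num - num * num ) $]
Step 10: shift num. Stack=[( T / num] ptr=6 lookahead=- remaining=[- num * num ) $]
Step 11: reduce F->num. Stack=[( T / F] ptr=6 lookahead=- remaining=[- num * num ) $]
Step 12: reduce T->T / F. Stack=[( T] ptr=6 lookahead=- remaining=[- num * num ) $]
Step 13: reduce E->T. Stack=[( E] ptr=6 lookahead=- remaining=[- num * num ) $]
Step 14: shift -. Stack=[( E -] ptr=7 lookahead=num remaining=[num * num ) $]
Step 15: shift num. Stack=[( E - num] ptr=8 lookahead=* remaining=[* num ) $]
Step 16: reduce F->num. Stack=[( E - F] ptr=8 lookahead=* remaining=[* num ) $]
Step 17: reduce T->F. Stack=[( E - T] ptr=8 lookahead=* remaining=[* num ) $]
Step 18: shift *. Stack=[( E - T *] ptr=9 lookahead=num remaining=[num ) $]
Step 19: shift num. Stack=[( E - T * num] ptr=10 lookahead=) remaining=[) $]
Step 20: reduce F->num. Stack=[( E - T * F] ptr=10 lookahead=) remaining=[) $]
Step 21: reduce T->T * F. Stack=[( E - T] ptr=10 lookahead=) remaining=[) $]
Step 22: reduce E->E - T. Stack=[( E] ptr=10 lookahead=) remaining=[) $]
Step 23: shift ). Stack=[( E )] ptr=11 lookahead=$ remaining=[$]
Step 24: reduce F->( E ). Stack=[F] ptr=11 lookahead=$ remaining=[$]
Step 25: reduce T->F. Stack=[T] ptr=11 lookahead=$ remaining=[$]
Step 26: reduce E->T. Stack=[E] ptr=11 lookahead=$ remaining=[$]
Step 27: accept. Stack=[E] ptr=11 lookahead=$ remaining=[$]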